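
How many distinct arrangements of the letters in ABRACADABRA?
11! / (5! × 2! × 2! × 1! × 1!) = 83160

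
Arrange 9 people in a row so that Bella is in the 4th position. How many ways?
Fix one position: (9-1)! = 40320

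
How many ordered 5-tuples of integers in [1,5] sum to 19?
Coefficient of x^19 in (x + x² + ... + x^5)^5. By inclusion-exclusion on dice exceeding 5: Σ_j (-1)^j C(5,j)·C(19-1-5j, 4) = C(5,0)·C(18,4) - C(5,1)·C(13,4) + C(5,2)·C(8,4) = 1·3060 - 5·715 + 10·70 = 185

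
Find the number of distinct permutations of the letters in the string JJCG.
4! / (2! × 1! × 1!) = 12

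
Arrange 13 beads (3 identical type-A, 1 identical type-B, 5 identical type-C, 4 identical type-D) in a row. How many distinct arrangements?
13! / (3! × 1! × 5! × 4!) = 360360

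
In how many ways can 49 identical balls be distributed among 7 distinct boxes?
C(49+7-1, 7-1) = C(55, 6) = 28989675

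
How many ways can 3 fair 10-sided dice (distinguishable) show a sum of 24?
Coefficient of x^24 in (x + x² + ... + x^10)^3. By inclusion-exclusion on dice exceeding 10: Σ_j (-1)^j C(3,j)·C(24-1-10j, 2) = C(3,0)·C(23,2) - C(3,1)·C(13,2) + C(3,2)·C(3,2) = 1·253 - 3·78 + 3·3 = 28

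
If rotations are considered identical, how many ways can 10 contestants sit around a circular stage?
Circular: fix one position, arrange the rest. (10-1)! = 362880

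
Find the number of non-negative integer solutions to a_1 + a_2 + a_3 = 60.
C(60+3-1, 3-1) = C(62, 2) = 1891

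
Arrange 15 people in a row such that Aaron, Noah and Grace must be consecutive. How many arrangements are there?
Treat the 3 as one block: (15-3+1)! × 3! = 6227020800 × 6 = 37362124800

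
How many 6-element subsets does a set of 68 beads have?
C(68,6) = 68!/(6!×62!) = 109453344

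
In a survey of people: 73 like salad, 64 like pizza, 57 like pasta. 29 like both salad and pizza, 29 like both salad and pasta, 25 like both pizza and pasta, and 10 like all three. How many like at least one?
|A∪B∪C| = 73+64+57-29-29-25+10 = 121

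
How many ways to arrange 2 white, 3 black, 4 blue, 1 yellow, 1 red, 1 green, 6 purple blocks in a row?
18! / (2! × 3! × 4! × 1! × 1! × 1! × 6!) = 30875644800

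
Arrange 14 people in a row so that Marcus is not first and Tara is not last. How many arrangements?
By inclusion-exclusion: 14! - 2×(14-1)! + (14-2)! = 87178291200 - 12454041600 + 479001600 = 75203251200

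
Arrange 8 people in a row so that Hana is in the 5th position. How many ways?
Fix one position: (8-1)! = 5040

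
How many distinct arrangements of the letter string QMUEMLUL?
8! / (2! × 1! × 2! × 2! × 1!) = 5040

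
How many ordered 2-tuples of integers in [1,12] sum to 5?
Coefficient of x^5 in (x + x² + ... + x^12)^2. By inclusion-exclusion on dice exceeding 12: Σ_j (-1)^j C(2,j)·C(5-1-12j, 1) = C(2,0)·C(4,1) = 1·4 = 4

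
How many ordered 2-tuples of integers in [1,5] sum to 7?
Coefficient of x^7 in (x + x² + ... + x^5)^2. By inclusion-exclusion on dice exceeding 5: Σ_j (-1)^j C(2,j)·C(7-1-5j, 1) = C(2,0)·C(6,1) - C(2,1)·C(1,1) = 1·6 - 2·1 = 4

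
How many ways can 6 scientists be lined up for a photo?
6! = 720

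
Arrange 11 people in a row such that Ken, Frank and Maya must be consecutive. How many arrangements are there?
Treat the 3 as one block: (11-3+1)! × 3! = 362880 × 6 = 2177280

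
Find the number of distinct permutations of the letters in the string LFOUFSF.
7! / (1! × 1! × 3! × 1! × 1!) = 840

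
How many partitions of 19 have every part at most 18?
Let r_j(i) = number of partitions of i into parts ≤ j, for i = 0..19. r_1(i) = 1 for all i; r_j(i) = r_{j-1}(i) + r_j(i-j). Rows j = 2..18: ≤2: 1 1 2 2 3 3 4 4 5 5 6 6 7 7 8 8 9 9 10 10; ≤3: 1 1 2 3 4 5 7 8 10 12 14 16 19 21 24 27 30 33 37 40; ≤4: 1 1 2 3 5 6 9 11 15 18 23 27 34 39 47 54 64 72 84 94; ≤5: 1 1 2 3 5 7 10 13 18 23 30 37 47 57 70 84 101 119 141 164; ≤6: 1 1 2 3 5 7 11 14 20 26 35 44 58 71 90 110 136 163 199 235; ≤7: 1 1 2 3 5 7 11 15 21 28 38 49 65 82 105 131 164 201 248 300; ≤8: 1 1 2 3 5 7 11 15 22 29 40 52 70 89 116 146 186 230 288 352; ≤9: 1 1 2 3 5 7 11 15 22 30 41 54 73 94 123 157 201 252 318 393; ≤10: 1 1 2 3 5 7 11 15 22 30 42 55 75 97 128 164 212 267 340 423; ≤11: 1 1 2 3 5 7 11 15 22 30 42 56 76 99 131 169 219 278 355 445; ≤12: 1 1 2 3 5 7 11 15 22 30 42 56 77 100 133 172 224 285 366 460; ≤13: 1 1 2 3 5 7 11 15 22 30 42 56 77 101 134 174 227 290 373 471; ≤14: 1 1 2 3 5 7 11 15 22 30 42 56 77 101 135 175 229 293 378 478; ≤15: 1 1 2 3 5 7 11 15 22 30 42 56 77 101 135 176 230 295 381 483; ≤16: 1 1 2 3 5 7 11 15 22 30 42 56 77 101 135 176 231 296 383 486; ≤17: 1 1 2 3 5 7 11 15 22 30 42 56 77 101 135 176 231 297 384 488; ≤18: 1 1 2 3 5 7 11 15 22 30 42 56 77 101 135 176 231 297 385 489. r_18(19) = 489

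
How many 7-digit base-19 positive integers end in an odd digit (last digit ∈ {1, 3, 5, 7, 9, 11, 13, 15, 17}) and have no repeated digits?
Last∈{1,3,5,7,9,11,13,15,17}. Last=0: 0. Last nonzero: 9×17×P(17,5) = 113611680. Total = 113611680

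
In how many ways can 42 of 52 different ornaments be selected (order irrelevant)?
C(52,42) = 52!/(42!×10!) = 15820024220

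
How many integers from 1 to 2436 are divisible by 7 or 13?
⌊2436/7⌋ + ⌊2436/13⌋ - ⌊2436/91⌋ = 348 + 187 - 26 = 509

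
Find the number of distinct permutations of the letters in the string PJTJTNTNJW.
10! / (2! × 1! × 1! × 3! × 3!) = 50400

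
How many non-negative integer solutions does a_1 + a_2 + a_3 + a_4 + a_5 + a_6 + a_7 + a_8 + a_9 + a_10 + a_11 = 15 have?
C(15+11-1, 11-1) = C(25, 10) = 3268760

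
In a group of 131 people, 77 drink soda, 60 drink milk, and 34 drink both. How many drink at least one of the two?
|A∪B| = |A| + |B| - |A∩B| = 77 + 60 - 34 = 103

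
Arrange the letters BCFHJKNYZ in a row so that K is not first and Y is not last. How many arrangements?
By inclusion-exclusion: 9! - 2×(9-1)! + (9-2)! = 362880 - 80640 + 5040 = 287280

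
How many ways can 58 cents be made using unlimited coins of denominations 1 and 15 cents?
Coefficient of x^58 in 1/(1-x^1) · 1/(1-x^15). Use j coins of 15 for j = 0..⌊58/15⌋ = 3, the rest in 1s: 3 + 1 = 4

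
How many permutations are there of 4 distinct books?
4! = 24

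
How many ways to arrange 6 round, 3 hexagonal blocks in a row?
9! / (6! × 3!) = 84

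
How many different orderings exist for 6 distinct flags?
6! = 720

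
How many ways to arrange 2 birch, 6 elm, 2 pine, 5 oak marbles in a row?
15! / (2! × 6! × 2! × 5!) = 3783780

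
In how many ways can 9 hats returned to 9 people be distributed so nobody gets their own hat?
!9 = Σ_{j=0}^{9} (-1)^j·9!/j! = 362880 - 362880 + 181440 - 60480 + 15120 - 3024 + 504 - 72 + 9 - 1 = 133496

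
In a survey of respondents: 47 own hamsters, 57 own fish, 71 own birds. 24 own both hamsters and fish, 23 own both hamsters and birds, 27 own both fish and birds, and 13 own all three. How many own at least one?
|A∪B∪C| = 47+57+71-24-23-27+13 = 114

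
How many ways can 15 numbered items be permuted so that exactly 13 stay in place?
Choose the 13 fixed points C(15,13) = 105, derange the rest: !2 = Σ_{j=0}^{2} (-1)^j·2!/j! = 2 - 2 + 1 = 1. Product = 105 × 1 = 105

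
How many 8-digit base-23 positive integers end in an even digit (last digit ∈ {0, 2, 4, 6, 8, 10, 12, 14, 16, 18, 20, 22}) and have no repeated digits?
Last∈{0,2,4,6,8,10,12,14,16,18,20,22}. Last=0: 859541760. Last nonzero: 11×21×P(21,6) = 9025188480. Total = 9884730240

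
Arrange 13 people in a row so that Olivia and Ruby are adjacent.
Treat as block: (13-1)! × 2! = 479001600 × 2 = 958003200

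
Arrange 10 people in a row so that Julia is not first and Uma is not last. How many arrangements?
By inclusion-exclusion: 10! - 2×(10-1)! + (10-2)! = 3628800 - 725760 + 40320 = 2943360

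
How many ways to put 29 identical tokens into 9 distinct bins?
C(29+9-1, 9-1) = C(37, 8) = 38608020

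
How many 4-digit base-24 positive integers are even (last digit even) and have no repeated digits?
Last∈{0,2,4,6,8,10,12,14,16,18,20,22}. Last=0: 10626. Last nonzero: 11×22×P(22,2) = 111804. Total = 122430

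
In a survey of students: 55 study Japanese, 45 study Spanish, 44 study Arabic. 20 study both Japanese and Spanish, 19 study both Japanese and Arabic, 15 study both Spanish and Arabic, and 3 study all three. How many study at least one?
|A∪B∪C| = 55+45+44-20-19-15+3 = 93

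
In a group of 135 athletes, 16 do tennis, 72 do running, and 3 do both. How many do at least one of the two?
|A∪B| = |A| + |B| - |A∩B| = 16 + 72 - 3 = 85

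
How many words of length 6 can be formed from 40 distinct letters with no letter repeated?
P(40,6) = 40!/(40-6)! = 2763633600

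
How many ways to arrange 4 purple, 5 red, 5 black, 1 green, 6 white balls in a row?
21! / (4! × 5! × 5! × 1! × 6!) = 205323037920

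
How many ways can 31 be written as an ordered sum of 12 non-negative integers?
C(31+12-1, 12-1) = C(42, 11) = 4280561376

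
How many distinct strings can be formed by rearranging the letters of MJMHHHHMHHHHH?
13! / (9! × 3! × 1!) = 2860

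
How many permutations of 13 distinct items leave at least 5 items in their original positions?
Exactly j fixed points: C(13,j)·!(13-j); sum over j ≥ 5 (derangement numbers via !m = (m-1)·(!(m-1) + !(m-2)): !0..!8 = 1, 0, 1, 2, 9, 44, 265, 1854, 14833). Σ_{j=5}^{13} C(13,j)·!(13-j) = C(13,5)·!8 + C(13,6)·!7 + C(13,7)·!6 + C(13,8)·!5 + C(13,9)·!4 + C(13,10)·!3 + C(13,11)·!2 + C(13,12)·!1 + C(13,13)·!0 = 1287·14833 + 1716·1854 + 1716·265 + 1287·44 + 715·9 + 286·2 + 78·1 + 13·0 + 1·1 = 22789989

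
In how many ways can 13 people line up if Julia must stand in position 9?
Fix one position: (13-1)! = 479001600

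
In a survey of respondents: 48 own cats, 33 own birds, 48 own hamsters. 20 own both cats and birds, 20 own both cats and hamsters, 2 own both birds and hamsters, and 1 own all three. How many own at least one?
|A∪B∪C| = 48+33+48-20-20-2+1 = 88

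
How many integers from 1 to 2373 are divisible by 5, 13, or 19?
⌊2373/5⌋+⌊2373/13⌋+⌊2373/19⌋ - ⌊2373/65⌋-⌊2373/95⌋-⌊2373/247⌋ + ⌊2373/1235⌋ = 474+182+124 - 36-24-9 + 1 = 712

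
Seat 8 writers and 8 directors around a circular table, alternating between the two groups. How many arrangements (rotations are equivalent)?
Fix one of the writers: (8-1)! ways for the remaining writers, × 8! ways for the directors = 5040 × 40320 = 203212800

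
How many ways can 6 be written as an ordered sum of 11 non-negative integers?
C(6+11-1, 11-1) = C(16, 10) = 8008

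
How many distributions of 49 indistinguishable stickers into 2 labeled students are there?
C(49+2-1, 2-1) = C(50, 1) = 50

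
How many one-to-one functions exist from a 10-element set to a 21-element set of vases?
P(21,10) = 21!/(21-10)! = 1279935820800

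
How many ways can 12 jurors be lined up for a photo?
12! = 479001600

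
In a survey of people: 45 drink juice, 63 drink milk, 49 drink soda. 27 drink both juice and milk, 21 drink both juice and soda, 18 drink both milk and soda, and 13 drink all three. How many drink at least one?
|A∪B∪C| = 45+63+49-27-21-18+13 = 104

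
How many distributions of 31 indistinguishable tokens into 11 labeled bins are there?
C(31+11-1, 11-1) = C(41, 10) = 1121099408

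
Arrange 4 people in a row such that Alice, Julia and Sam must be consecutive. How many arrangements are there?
Treat the 3 as one block: (4-3+1)! × 3! = 2 × 6 = 12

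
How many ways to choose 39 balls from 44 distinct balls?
C(44,39) = 44!/(39!×5!) = 1086008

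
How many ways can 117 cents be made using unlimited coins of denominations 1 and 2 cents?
Coefficient of x^117 in 1/(1-x^1) · 1/(1-x^2). Use j coins of 2 for j = 0..⌊117/2⌋ = 58, the rest in 1s: 58 + 1 = 59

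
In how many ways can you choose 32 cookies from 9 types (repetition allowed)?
C(32+9-1, 9-1) = C(40, 8) = 76904685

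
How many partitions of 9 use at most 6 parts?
By conjugation, equals partitions of 9 into parts ≤ 6. Let r_j(i) = number of partitions of i into parts ≤ j, for i = 0..9. r_1(i) = 1 for all i; r_j(i) = r_{j-1}(i) + r_j(i-j). Rows j = 2..6: ≤2: 1 1 2 2 3 3 4 4 5 5; ≤3: 1 1 2 3 4 5 7 8 10 12; ≤4: 1 1 2 3 5 6 9 11 15 18; ≤5: 1 1 2 3 5 7 10 13 18 23; ≤6: 1 1 2 3 5 7 11 14 20 26. r_6(9) = 26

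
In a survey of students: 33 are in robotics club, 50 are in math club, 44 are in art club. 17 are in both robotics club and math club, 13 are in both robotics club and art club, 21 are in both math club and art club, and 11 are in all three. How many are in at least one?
|A∪B∪C| = 33+50+44-17-13-21+11 = 87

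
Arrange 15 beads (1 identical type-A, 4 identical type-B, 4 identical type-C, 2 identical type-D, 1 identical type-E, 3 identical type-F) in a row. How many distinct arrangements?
15! / (1! × 4! × 4! × 2! × 1! × 3!) = 189189000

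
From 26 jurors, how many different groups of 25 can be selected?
C(26,25) = 26!/(25!×1!) = 26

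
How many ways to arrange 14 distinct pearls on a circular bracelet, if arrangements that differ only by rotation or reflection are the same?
(14-1)!/2 = 6227020800/2 = 3113510400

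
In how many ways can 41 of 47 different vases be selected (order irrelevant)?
C(47,41) = 47!/(41!×6!) = 10737573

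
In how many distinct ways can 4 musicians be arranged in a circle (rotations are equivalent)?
Circular: fix one position, arrange the rest. (4-1)! = 6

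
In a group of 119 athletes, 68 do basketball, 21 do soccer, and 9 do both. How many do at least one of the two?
|A∪B| = |A| + |B| - |A∩B| = 68 + 21 - 9 = 80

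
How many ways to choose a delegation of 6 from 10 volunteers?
C(10,6) = 10!/(6!×4!) = 210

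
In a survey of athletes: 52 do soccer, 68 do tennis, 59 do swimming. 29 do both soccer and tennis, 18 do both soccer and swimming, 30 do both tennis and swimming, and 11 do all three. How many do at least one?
|A∪B∪C| = 52+68+59-29-18-30+11 = 113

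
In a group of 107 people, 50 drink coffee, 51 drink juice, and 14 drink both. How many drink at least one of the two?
|A∪B| = |A| + |B| - |A∩B| = 50 + 51 - 14 = 87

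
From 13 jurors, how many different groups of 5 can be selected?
C(13,5) = 13!/(5!×8!) = 1287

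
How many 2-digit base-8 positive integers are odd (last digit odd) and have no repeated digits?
Last∈{1,3,5,7}. Last=0: 0. Last nonzero: 4×6×P(6,0) = 24. Total = 24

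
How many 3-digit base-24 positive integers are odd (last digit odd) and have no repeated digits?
Last∈{1,3,5,7,9,11,13,15,17,19,21,23}. Last=0: 0. Last nonzero: 12×22×P(22,1) = 5808. Total = 5808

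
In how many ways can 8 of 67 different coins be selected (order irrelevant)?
C(67,8) = 67!/(8!×59!) = 6522361560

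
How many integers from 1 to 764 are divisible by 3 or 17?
⌊764/3⌋ + ⌊764/17⌋ - ⌊764/51⌋ = 254 + 44 - 14 = 284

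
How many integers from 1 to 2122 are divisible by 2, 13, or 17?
⌊2122/2⌋+⌊2122/13⌋+⌊2122/17⌋ - ⌊2122/26⌋-⌊2122/34⌋-⌊2122/221⌋ + ⌊2122/442⌋ = 1061+163+124 - 81-62-9 + 4 = 1200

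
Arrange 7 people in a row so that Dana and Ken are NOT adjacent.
Total - adjacent = 7! - (7-1)!×2 = 5040 - 1440 = 3600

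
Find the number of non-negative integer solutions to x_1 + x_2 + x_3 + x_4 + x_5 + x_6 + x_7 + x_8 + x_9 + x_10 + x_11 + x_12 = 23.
C(23+12-1, 12-1) = C(34, 11) = 286097760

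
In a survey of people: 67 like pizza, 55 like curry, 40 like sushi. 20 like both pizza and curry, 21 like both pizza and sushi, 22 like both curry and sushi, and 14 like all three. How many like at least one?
|A∪B∪C| = 67+55+40-20-21-22+14 = 113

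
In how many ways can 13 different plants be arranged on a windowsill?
13! = 6227020800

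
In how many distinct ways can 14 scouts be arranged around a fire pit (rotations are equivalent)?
Circular: fix one position, arrange the rest. (14-1)! = 6227020800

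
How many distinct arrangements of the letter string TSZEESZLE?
9! / (2! × 3! × 1! × 1! × 2!) = 15120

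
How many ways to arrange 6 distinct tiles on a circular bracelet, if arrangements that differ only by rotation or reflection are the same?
(6-1)!/2 = 120/2 = 60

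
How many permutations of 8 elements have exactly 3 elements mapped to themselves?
Choose the 3 fixed points C(8,3) = 56, derange the rest: !5 = Σ_{j=0}^{5} (-1)^j·5!/j! = 120 - 120 + 60 - 20 + 5 - 1 = 44. Product = 56 × 44 = 2464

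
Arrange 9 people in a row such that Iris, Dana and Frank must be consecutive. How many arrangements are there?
Treat the 3 as one block: (9-3+1)! × 3! = 5040 × 6 = 30240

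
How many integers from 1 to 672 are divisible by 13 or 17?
⌊672/13⌋ + ⌊672/17⌋ - ⌊672/221⌋ = 51 + 39 - 3 = 87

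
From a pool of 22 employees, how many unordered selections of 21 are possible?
C(22,21) = 22!/(21!×1!) = 22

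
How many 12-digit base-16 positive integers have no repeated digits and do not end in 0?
Last digit: 15 nonzero choices. First digit: 14 (nonzero, ≠last). Middle 10: P(14,10) = 3632428800. Total = 762810048000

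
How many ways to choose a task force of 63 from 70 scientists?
C(70,63) = 70!/(63!×7!) = 1198774720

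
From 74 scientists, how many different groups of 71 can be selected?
C(74,71) = 74!/(71!×3!) = 64824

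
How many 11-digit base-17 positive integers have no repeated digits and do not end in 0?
Last digit: 16 nonzero choices. First digit: 15 (nonzero, ≠last). Middle 9: P(15,9) = 1816214400. Total = 435891456000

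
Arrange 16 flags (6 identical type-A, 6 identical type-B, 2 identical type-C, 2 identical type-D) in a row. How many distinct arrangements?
16! / (6! × 6! × 2! × 2!) = 10090080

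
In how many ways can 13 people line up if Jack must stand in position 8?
Fix one position: (13-1)! = 479001600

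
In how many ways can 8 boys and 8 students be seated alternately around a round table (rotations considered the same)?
Fix one of the boys: (8-1)! ways for the remaining boys, × 8! ways for the students = 5040 × 40320 = 203212800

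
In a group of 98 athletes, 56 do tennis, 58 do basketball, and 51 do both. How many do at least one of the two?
|A∪B| = |A| + |B| - |A∩B| = 56 + 58 - 51 = 63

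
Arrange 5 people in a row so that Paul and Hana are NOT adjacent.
Total - adjacent = 5! - (5-1)!×2 = 120 - 48 = 72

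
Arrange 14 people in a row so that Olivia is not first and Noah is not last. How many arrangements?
By inclusion-exclusion: 14! - 2×(14-1)! + (14-2)! = 87178291200 - 12454041600 + 479001600 = 75203251200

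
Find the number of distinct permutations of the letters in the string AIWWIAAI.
8! / (3! × 2! × 3!) = 560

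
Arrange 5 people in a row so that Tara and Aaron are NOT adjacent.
Total - adjacent = 5! - (5-1)!×2 = 120 - 48 = 72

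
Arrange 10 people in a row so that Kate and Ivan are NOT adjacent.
Total - adjacent = 10! - (10-1)!×2 = 3628800 - 725760 = 2903040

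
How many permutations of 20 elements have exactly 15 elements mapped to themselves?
Choose the 15 fixed points C(20,15) = 15504, derange the rest: !5 = Σ_{j=0}^{5} (-1)^j·5!/j! = 120 - 120 + 60 - 20 + 5 - 1 = 44. Product = 15504 × 44 = 682176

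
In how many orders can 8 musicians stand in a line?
8! = 40320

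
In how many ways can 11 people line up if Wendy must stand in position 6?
Fix one position: (11-1)! = 3628800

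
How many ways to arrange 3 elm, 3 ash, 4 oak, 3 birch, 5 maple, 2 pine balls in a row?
20! / (3! × 3! × 4! × 3! × 5! × 2!) = 1955457504000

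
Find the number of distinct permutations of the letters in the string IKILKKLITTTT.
12! / (2! × 3! × 3! × 4!) = 277200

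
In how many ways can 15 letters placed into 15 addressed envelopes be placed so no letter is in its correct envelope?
!15 = Σ_{j=0}^{15} (-1)^j·15!/j! = 1307674368000 - 1307674368000 + 653837184000 - 217945728000 + 54486432000 - 10897286400 + 1816214400 - 259459200 + 32432400 - 3603600 + 360360 - 32760 + 2730 - 210 + 15 - 1 = 481066515734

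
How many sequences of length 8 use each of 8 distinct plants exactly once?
8! = 40320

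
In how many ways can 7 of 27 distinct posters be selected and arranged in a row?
P(27,7) = 27!/(27-7)! = 4475671200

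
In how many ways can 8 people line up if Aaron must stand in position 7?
Fix one position: (8-1)! = 5040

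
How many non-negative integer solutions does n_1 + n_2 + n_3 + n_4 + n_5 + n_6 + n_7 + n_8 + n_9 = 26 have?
C(26+9-1, 9-1) = C(34, 8) = 18156204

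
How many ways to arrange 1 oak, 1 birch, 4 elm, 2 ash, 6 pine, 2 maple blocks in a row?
16! / (1! × 1! × 4! × 2! × 6! × 2!) = 302702400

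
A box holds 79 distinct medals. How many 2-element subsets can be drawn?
C(79,2) = 79!/(2!×77!) = 3081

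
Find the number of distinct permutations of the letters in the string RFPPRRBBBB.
10! / (4! × 3! × 1! × 2!) = 12600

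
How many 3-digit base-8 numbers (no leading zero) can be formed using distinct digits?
First digit: 7 choices (nonzero). Then descending: 7 × 7 × 6 = 294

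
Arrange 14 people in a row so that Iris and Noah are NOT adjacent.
Total - adjacent = 14! - (14-1)!×2 = 87178291200 - 12454041600 = 74724249600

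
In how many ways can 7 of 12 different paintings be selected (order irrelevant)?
C(12,7) = 12!/(7!×5!) = 792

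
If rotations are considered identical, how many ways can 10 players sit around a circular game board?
Circular: fix one position, arrange the rest. (10-1)! = 362880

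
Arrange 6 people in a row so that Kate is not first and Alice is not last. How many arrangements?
By inclusion-exclusion: 6! - 2×(6-1)! + (6-2)! = 720 - 240 + 24 = 504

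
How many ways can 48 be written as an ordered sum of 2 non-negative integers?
C(48+2-1, 2-1) = C(49, 1) = 49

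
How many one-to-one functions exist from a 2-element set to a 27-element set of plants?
P(27,2) = 27!/(27-2)! = 702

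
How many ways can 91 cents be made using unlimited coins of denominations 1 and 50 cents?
Coefficient of x^91 in 1/(1-x^1) · 1/(1-x^50). Use j coins of 50 for j = 0..⌊91/50⌋ = 1, the rest in 1s: 1 + 1 = 2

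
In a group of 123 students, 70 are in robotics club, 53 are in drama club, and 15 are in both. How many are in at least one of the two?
|A∪B| = |A| + |B| - |A∩B| = 70 + 53 - 15 = 108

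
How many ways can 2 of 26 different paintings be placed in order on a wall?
P(26,2) = 26!/(26-2)! = 650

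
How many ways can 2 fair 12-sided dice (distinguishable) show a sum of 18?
Coefficient of x^18 in (x + x² + ... + x^12)^2. By inclusion-exclusion on dice exceeding 12: Σ_j (-1)^j C(2,j)·C(18-1-12j, 1) = C(2,0)·C(17,1) - C(2,1)·C(5,1) = 1·17 - 2·5 = 7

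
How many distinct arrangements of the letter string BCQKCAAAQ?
9! / (3! × 2! × 1! × 1! × 2!) = 15120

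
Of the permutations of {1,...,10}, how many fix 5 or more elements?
Exactly j fixed points: C(10,j)·!(10-j); sum over j ≥ 5 (derangement numbers via !m = (m-1)·(!(m-1) + !(m-2)): !0..!5 = 1, 0, 1, 2, 9, 44). Σ_{j=5}^{10} C(10,j)·!(10-j) = C(10,5)·!5 + C(10,6)·!4 + C(10,7)·!3 + C(10,8)·!2 + C(10,9)·!1 + C(10,10)·!0 = 252·44 + 210·9 + 120·2 + 45·1 + 10·0 + 1·1 = 13264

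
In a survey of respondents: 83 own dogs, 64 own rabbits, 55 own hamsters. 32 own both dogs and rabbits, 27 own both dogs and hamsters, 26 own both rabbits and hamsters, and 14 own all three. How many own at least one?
|A∪B∪C| = 83+64+55-32-27-26+14 = 131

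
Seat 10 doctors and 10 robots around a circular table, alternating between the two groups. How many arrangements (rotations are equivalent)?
Fix one of the doctors: (10-1)! ways for the remaining doctors, × 10! ways for the robots = 362880 × 3628800 = 1316818944000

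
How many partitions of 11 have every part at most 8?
Let r_j(i) = number of partitions of i into parts ≤ j, for i = 0..11. r_1(i) = 1 for all i; r_j(i) = r_{j-1}(i) + r_j(i-j). Rows j = 2..8: ≤2: 1 1 2 2 3 3 4 4 5 5 6 6; ≤3: 1 1 2 3 4 5 7 8 10 12 14 16; ≤4: 1 1 2 3 5 6 9 11 15 18 23 27; ≤5: 1 1 2 3 5 7 10 13 18 23 30 37; ≤6: 1 1 2 3 5 7 11 14 20 26 35 44; ≤7: 1 1 2 3 5 7 11 15 21 28 38 49; ≤8: 1 1 2 3 5 7 11 15 22 29 40 52. r_8(11) = 52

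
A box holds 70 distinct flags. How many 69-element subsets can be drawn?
C(70,69) = 70!/(69!×1!) = 70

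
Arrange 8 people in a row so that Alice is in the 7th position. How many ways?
Fix one position: (8-1)! = 5040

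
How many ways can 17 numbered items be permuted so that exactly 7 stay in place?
Choose the 7 fixed points C(17,7) = 19448, derange the rest: !10 = Σ_{j=0}^{10} (-1)^j·10!/j! = 3628800 - 3628800 + 1814400 - 604800 + 151200 - 30240 + 5040 - 720 + 90 - 10 + 1 = 1334961. Product = 19448 × 1334961 = 25962321528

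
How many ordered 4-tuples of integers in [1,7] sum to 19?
Coefficient of x^19 in (x + x² + ... + x^7)^4. By inclusion-exclusion on dice exceeding 7: Σ_j (-1)^j C(4,j)·C(19-1-7j, 3) = C(4,0)·C(18,3) - C(4,1)·C(11,3) + C(4,2)·C(4,3) = 1·816 - 4·165 + 6·4 = 180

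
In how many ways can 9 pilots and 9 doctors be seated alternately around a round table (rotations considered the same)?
Fix one of the pilots: (9-1)! ways for the remaining pilots, × 9! ways for the doctors = 40320 × 362880 = 14631321600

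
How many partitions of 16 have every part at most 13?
Let r_j(i) = number of partitions of i into parts ≤ j, for i = 0..16. r_1(i) = 1 for all i; r_j(i) = r_{j-1}(i) + r_j(i-j). Rows j = 2..13: ≤2: 1 1 2 2 3 3 4 4 5 5 6 6 7 7 8 8 9; ≤3: 1 1 2 3 4 5 7 8 10 12 14 16 19 21 24 27 30; ≤4: 1 1 2 3 5 6 9 11 15 18 23 27 34 39 47 54 64; ≤5: 1 1 2 3 5 7 10 13 18 23 30 37 47 57 70 84 101; ≤6: 1 1 2 3 5 7 11 14 20 26 35 44 58 71 90 110 136; ≤7: 1 1 2 3 5 7 11 15 21 28 38 49 65 82 105 131 164; ≤8: 1 1 2 3 5 7 11 15 22 29 40 52 70 89 116 146 186; ≤9: 1 1 2 3 5 7 11 15 22 30 41 54 73 94 123 157 201; ≤10: 1 1 2 3 5 7 11 15 22 30 42 55 75 97 128 164 212; ≤11: 1 1 2 3 5 7 11 15 22 30 42 56 76 99 131 169 219; ≤12: 1 1 2 3 5 7 11 15 22 30 42 56 77 100 133 172 224; ≤13: 1 1 2 3 5 7 11 15 22 30 42 56 77 101 134 174 227. r_13(16) = 227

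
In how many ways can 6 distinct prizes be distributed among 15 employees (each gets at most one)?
P(15,6) = 15!/(15-6)! = 3603600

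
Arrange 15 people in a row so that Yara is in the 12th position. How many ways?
Fix one position: (15-1)! = 87178291200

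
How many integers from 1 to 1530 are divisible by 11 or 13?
⌊1530/11⌋ + ⌊1530/13⌋ - ⌊1530/143⌋ = 139 + 117 - 10 = 246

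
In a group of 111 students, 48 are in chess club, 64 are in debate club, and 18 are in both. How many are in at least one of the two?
|A∪B| = |A| + |B| - |A∩B| = 48 + 64 - 18 = 94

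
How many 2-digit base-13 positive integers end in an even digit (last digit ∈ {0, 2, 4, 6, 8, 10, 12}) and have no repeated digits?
Last∈{0,2,4,6,8,10,12}. Last=0: 12. Last nonzero: 6×11×P(11,0) = 66. Total = 78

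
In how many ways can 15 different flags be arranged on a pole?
15! = 1307674368000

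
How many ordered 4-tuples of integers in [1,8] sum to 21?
Coefficient of x^21 in (x + x² + ... + x^8)^4. By inclusion-exclusion on dice exceeding 8: Σ_j (-1)^j C(4,j)·C(21-1-8j, 3) = C(4,0)·C(20,3) - C(4,1)·C(12,3) + C(4,2)·C(4,3) = 1·1140 - 4·220 + 6·4 = 284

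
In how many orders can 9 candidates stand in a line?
9! = 362880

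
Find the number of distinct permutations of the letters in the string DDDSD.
5! / (4! × 1!) = 5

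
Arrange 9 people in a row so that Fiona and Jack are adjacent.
Treat as block: (9-1)! × 2! = 40320 × 2 = 80640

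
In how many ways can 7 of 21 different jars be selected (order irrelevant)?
C(21,7) = 21!/(7!×14!) = 116280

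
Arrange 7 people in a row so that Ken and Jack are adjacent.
Treat as block: (7-1)! × 2! = 720 × 2 = 1440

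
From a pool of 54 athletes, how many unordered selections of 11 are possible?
C(54,11) = 54!/(11!×43!) = 95722852680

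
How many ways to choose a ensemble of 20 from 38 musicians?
C(38,20) = 38!/(20!×18!) = 33578000610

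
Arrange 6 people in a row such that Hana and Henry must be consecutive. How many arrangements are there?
Treat the 2 as one block: (6-2+1)! × 2! = 120 × 2 = 240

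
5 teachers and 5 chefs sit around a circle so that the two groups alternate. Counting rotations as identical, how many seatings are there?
Fix one of the teachers: (5-1)! ways for the remaining teachers, × 5! ways for the chefs = 24 × 120 = 2880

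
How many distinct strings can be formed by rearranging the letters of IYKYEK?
6! / (1! × 1! × 2! × 2!) = 180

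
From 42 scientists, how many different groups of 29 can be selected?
C(42,29) = 42!/(29!×13!) = 25518731280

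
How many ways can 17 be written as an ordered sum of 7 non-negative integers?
C(17+7-1, 7-1) = C(23, 6) = 100947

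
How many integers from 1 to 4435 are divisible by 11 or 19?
⌊4435/11⌋ + ⌊4435/19⌋ - ⌊4435/209⌋ = 403 + 233 - 21 = 615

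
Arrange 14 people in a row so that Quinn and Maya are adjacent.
Treat as block: (14-1)! × 2! = 6227020800 × 2 = 12454041600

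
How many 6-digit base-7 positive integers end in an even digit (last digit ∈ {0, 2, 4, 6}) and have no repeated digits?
Last∈{0,2,4,6}. Last=0: 720. Last nonzero: 3×5×P(5,4) = 1800. Total = 2520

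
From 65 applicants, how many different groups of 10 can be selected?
C(65,10) = 65!/(10!×55!) = 179013799328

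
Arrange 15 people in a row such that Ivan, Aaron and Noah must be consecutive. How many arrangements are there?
Treat the 3 as one block: (15-3+1)! × 3! = 6227020800 × 6 = 37362124800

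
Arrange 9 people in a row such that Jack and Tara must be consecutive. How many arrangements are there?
Treat the 2 as one block: (9-2+1)! × 2! = 40320 × 2 = 80640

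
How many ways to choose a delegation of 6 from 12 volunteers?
C(12,6) = 12!/(6!×6!) = 924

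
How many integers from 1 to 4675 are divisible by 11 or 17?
⌊4675/11⌋ + ⌊4675/17⌋ - ⌊4675/187⌋ = 425 + 275 - 25 = 675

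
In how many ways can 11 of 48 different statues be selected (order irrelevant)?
C(48,11) = 48!/(11!×37!) = 22595200368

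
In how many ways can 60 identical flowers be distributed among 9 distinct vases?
C(60+9-1, 9-1) = C(68, 8) = 7392009768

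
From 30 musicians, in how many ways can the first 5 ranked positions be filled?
P(30,5) = 30!/(30-5)! = 17100720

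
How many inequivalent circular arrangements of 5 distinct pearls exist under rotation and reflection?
(5-1)!/2 = 24/2 = 12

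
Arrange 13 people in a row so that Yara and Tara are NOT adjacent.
Total - adjacent = 13! - (13-1)!×2 = 6227020800 - 958003200 = 5269017600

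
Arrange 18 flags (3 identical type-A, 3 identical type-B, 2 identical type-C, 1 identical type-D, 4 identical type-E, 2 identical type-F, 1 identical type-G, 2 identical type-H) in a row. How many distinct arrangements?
18! / (3! × 3! × 2! × 1! × 4! × 2! × 1! × 2!) = 926269344000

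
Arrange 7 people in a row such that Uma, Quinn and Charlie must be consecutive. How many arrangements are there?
Treat the 3 as one block: (7-3+1)! × 3! = 120 × 6 = 720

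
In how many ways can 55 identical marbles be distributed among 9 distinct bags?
C(55+9-1, 9-1) = C(63, 8) = 3872894697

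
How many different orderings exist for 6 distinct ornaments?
6! = 720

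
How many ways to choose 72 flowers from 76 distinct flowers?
C(76,72) = 76!/(72!×4!) = 1282975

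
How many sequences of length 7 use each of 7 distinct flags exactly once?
7! = 5040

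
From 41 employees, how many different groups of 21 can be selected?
C(41,21) = 41!/(21!×20!) = 269128937220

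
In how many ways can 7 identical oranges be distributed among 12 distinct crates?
C(7+12-1, 12-1) = C(18, 11) = 31824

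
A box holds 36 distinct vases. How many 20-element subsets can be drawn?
C(36,20) = 36!/(20!×16!) = 7307872110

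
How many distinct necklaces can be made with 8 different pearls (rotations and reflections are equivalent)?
(8-1)!/2 = 5040/2 = 2520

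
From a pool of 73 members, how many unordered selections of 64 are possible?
C(73,64) = 73!/(64!×9!) = 97082021465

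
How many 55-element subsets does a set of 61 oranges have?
C(61,55) = 61!/(55!×6!) = 55525372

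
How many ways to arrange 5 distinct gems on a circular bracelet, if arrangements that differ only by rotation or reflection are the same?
(5-1)!/2 = 24/2 = 12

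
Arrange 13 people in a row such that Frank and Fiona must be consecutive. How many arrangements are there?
Treat the 2 as one block: (13-2+1)! × 2! = 479001600 × 2 = 958003200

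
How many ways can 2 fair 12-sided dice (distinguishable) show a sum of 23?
Coefficient of x^23 in (x + x² + ... + x^12)^2. By inclusion-exclusion on dice exceeding 12: Σ_j (-1)^j C(2,j)·C(23-1-12j, 1) = C(2,0)·C(22,1) - C(2,1)·C(10,1) = 1·22 - 2·10 = 2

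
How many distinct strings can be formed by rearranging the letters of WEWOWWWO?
8! / (5! × 2! × 1!) = 168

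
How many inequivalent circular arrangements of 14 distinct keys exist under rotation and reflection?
(14-1)!/2 = 6227020800/2 = 3113510400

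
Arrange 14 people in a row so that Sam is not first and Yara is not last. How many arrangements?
By inclusion-exclusion: 14! - 2×(14-1)! + (14-2)! = 87178291200 - 12454041600 + 479001600 = 75203251200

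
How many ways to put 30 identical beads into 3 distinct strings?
C(30+3-1, 3-1) = C(32, 2) = 496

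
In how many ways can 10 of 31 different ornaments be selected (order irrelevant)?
C(31,10) = 31!/(10!×21!) = 44352165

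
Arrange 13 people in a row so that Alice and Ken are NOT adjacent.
Total - adjacent = 13! - (13-1)!×2 = 6227020800 - 958003200 = 5269017600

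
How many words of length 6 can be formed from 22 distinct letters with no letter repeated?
P(22,6) = 22!/(22-6)! = 53721360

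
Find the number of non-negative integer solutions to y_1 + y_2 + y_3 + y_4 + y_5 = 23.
C(23+5-1, 5-1) = C(27, 4) = 17550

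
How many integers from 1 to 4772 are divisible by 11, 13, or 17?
⌊4772/11⌋+⌊4772/13⌋+⌊4772/17⌋ - ⌊4772/143⌋-⌊4772/187⌋-⌊4772/221⌋ + ⌊4772/2431⌋ = 433+367+280 - 33-25-21 + 1 = 1002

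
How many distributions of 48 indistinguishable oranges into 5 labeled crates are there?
C(48+5-1, 5-1) = C(52, 4) = 270725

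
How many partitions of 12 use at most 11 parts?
By conjugation, equals partitions of 12 into parts ≤ 11. Let r_j(i) = number of partitions of i into parts ≤ j, for i = 0..12. r_1(i) = 1 for all i; r_j(i) = r_{j-1}(i) + r_j(i-j). Rows j = 2..11: ≤2: 1 1 2 2 3 3 4 4 5 5 6 6 7; ≤3: 1 1 2 3 4 5 7 8 10 12 14 16 19; ≤4: 1 1 2 3 5 6 9 11 15 18 23 27 34; ≤5: 1 1 2 3 5 7 10 13 18 23 30 37 47; ≤6: 1 1 2 3 5 7 11 14 20 26 35 44 58; ≤7: 1 1 2 3 5 7 11 15 21 28 38 49 65; ≤8: 1 1 2 3 5 7 11 15 22 29 40 52 70; ≤9: 1 1 2 3 5 7 11 15 22 30 41 54 73; ≤10: 1 1 2 3 5 7 11 15 22 30 42 55 75; ≤11: 1 1 2 3 5 7 11 15 22 30 42 56 76. r_11(12) = 76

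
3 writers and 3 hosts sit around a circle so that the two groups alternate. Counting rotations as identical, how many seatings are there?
Fix one of the writers: (3-1)! ways for the remaining writers, × 3! ways for the hosts = 2 × 6 = 12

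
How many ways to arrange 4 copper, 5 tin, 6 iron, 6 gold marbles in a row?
21! / (4! × 5! × 6! × 6!) = 34220506320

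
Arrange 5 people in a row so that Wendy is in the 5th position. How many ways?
Fix one position: (5-1)! = 24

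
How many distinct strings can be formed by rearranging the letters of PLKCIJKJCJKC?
12! / (3! × 3! × 1! × 3! × 1! × 1!) = 2217600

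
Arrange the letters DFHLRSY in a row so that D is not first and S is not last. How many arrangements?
By inclusion-exclusion: 7! - 2×(7-1)! + (7-2)! = 5040 - 1440 + 120 = 3720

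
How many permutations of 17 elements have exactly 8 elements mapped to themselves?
Choose the 8 fixed points C(17,8) = 24310, derange the rest: !9 = Σ_{j=0}^{9} (-1)^j·9!/j! = 362880 - 362880 + 181440 - 60480 + 15120 - 3024 + 504 - 72 + 9 - 1 = 133496. Product = 24310 × 133496 = 3245287760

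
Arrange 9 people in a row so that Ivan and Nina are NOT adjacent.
Total - adjacent = 9! - (9-1)!×2 = 362880 - 80640 = 282240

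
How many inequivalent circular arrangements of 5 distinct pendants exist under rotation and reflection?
(5-1)!/2 = 24/2 = 12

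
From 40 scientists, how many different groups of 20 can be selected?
C(40,20) = 40!/(20!×20!) = 137846528820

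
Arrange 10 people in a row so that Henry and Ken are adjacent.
Treat as block: (10-1)! × 2! = 362880 × 2 = 725760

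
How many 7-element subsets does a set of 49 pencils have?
C(49,7) = 49!/(7!×42!) = 85900584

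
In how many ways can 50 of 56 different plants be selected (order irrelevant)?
C(56,50) = 56!/(50!×6!) = 32468436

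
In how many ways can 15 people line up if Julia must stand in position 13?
Fix one position: (15-1)! = 87178291200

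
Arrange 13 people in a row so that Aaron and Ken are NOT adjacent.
Total - adjacent = 13! - (13-1)!×2 = 6227020800 - 958003200 = 5269017600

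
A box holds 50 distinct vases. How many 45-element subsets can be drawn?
C(50,45) = 50!/(45!×5!) = 2118760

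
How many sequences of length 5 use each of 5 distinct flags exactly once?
5! = 120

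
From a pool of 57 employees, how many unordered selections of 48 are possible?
C(57,48) = 57!/(48!×9!) = 8996462475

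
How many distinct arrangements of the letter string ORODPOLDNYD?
11! / (1! × 1! × 1! × 3! × 1! × 3! × 1!) = 1108800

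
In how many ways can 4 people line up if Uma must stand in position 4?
Fix one position: (4-1)! = 6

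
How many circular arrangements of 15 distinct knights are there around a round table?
Circular: fix one position, arrange the rest. (15-1)! = 87178291200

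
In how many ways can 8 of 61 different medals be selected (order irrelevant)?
C(61,8) = 61!/(8!×53!) = 2944827765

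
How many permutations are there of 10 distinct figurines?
10! = 3628800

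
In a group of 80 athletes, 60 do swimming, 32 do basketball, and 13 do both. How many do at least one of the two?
|A∪B| = |A| + |B| - |A∩B| = 60 + 32 - 13 = 79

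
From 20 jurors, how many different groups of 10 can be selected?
C(20,10) = 20!/(10!×10!) = 184756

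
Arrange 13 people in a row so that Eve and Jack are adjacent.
Treat as block: (13-1)! × 2! = 479001600 × 2 = 958003200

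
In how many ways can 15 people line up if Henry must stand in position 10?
Fix one position: (15-1)! = 87178291200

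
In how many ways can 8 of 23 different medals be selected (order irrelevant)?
C(23,8) = 23!/(8!×15!) = 490314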